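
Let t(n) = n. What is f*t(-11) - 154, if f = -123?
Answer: 1199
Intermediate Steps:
f*t(-11) - 154 = -123*(-11) - 154 = 1353 - 154 = 1199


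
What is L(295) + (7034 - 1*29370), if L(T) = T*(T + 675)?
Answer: 263814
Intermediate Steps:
L(T) = T*(675 + T)
L(295) + (7034 - 1*29370) = 295*(675 + 295) + (7034 - 1*29370) = 295*970 + (7034 - 29370) = 286150 - 22336 = 263814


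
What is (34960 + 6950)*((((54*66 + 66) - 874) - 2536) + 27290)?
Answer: 1152944100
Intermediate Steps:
(34960 + 6950)*((((54*66 + 66) - 874) - 2536) + 27290) = 41910*((((3564 + 66) - 874) - 2536) + 27290) = 41910*(((3630 - 874) - 2536) + 27290) = 41910*((2756 - 2536) + 27290) = 41910*(220 + 27290) = 41910*27510 = 1152944100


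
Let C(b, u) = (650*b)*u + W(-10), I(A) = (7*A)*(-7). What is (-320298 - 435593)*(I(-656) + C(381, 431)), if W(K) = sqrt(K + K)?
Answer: -80705948410954 - 1511782*I*sqrt(5) ≈ -8.0706e+13 - 3.3804e+6*I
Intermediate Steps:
W(K) = sqrt(2)*sqrt(K) (W(K) = sqrt(2*K) = sqrt(2)*sqrt(K))
I(A) = -49*A
C(b, u) = 2*I*sqrt(5) + 650*b*u (C(b, u) = (650*b)*u + sqrt(2)*sqrt(-10) = 650*b*u + sqrt(2)*(I*sqrt(10)) = 650*b*u + 2*I*sqrt(5) = 2*I*sqrt(5) + 650*b*u)
(-320298 - 435593)*(I(-656) + C(381, 431)) = (-320298 - 435593)*(-49*(-656) + (2*I*sqrt(5) + 650*381*431)) = -755891*(32144 + (2*I*sqrt(5) + 106737150)) = -755891*(32144 + (106737150 + 2*I*sqrt(5))) = -755891*(106769294 + 2*I*sqrt(5)) = -80705948410954 - 1511782*I*sqrt(5)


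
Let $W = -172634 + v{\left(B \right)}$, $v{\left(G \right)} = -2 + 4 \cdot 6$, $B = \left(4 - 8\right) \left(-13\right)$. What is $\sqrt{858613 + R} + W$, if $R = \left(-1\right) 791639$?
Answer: $-172612 + \sqrt{66974} \approx -1.7235 \cdot 10^{5}$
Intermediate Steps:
$R = -791639$
$B = 52$ ($B = \left(-4\right) \left(-13\right) = 52$)
$v{\left(G \right)} = 22$ ($v{\left(G \right)} = -2 + 24 = 22$)
$W = -172612$ ($W = -172634 + 22 = -172612$)
$\sqrt{858613 + R} + W = \sqrt{858613 - 791639} - 172612 = \sqrt{66974} - 172612 = -172612 + \sqrt{66974}$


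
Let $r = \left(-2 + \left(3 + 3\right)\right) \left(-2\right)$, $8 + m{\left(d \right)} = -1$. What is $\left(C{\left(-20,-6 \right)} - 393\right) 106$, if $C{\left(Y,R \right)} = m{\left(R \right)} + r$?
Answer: $-43460$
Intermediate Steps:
$m{\left(d \right)} = -9$ ($m{\left(d \right)} = -8 - 1 = -9$)
$r = -8$ ($r = \left(-2 + 6\right) \left(-2\right) = 4 \left(-2\right) = -8$)
$C{\left(Y,R \right)} = -17$ ($C{\left(Y,R \right)} = -9 - 8 = -17$)
$\left(C{\left(-20,-6 \right)} - 393\right) 106 = \left(-17 - 393\right) 106 = \left(-410\right) 106 = -43460$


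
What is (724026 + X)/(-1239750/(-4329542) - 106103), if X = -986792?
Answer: 284414108293/114844038769 ≈ 2.4765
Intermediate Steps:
(724026 + X)/(-1239750/(-4329542) - 106103) = (724026 - 986792)/(-1239750/(-4329542) - 106103) = -262766/(-1239750*(-1/4329542) - 106103) = -262766/(619875/2164771 - 106103) = -262766/(-229688077538/2164771) = -262766*(-2164771/229688077538) = 284414108293/114844038769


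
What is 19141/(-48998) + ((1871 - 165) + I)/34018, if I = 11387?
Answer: -2401931/416703491 ≈ -0.0057641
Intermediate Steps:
19141/(-48998) + ((1871 - 165) + I)/34018 = 19141/(-48998) + ((1871 - 165) + 11387)/34018 = 19141*(-1/48998) + (1706 + 11387)*(1/34018) = -19141/48998 + 13093*(1/34018) = -19141/48998 + 13093/34018 = -2401931/416703491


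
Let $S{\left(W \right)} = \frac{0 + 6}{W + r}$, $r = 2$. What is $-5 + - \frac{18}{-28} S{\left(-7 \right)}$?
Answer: $- \frac{202}{35} \approx -5.7714$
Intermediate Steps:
$S{\left(W \right)} = \frac{6}{2 + W}$ ($S{\left(W \right)} = \frac{0 + 6}{W + 2} = \frac{6}{2 + W}$)
$-5 + - \frac{18}{-28} S{\left(-7 \right)} = -5 + - \frac{18}{-28} \frac{6}{2 - 7} = -5 + \left(-18\right) \left(- \frac{1}{28}\right) \frac{6}{-5} = -5 + \frac{9 \cdot 6 \left(- \frac{1}{5}\right)}{14} = -5 + \frac{9}{14} \left(- \frac{6}{5}\right) = -5 - \frac{27}{35} = - \frac{202}{35}$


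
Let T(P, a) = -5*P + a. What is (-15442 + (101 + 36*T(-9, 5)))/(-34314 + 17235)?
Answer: 13541/17079 ≈ 0.79284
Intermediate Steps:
T(P, a) = a - 5*P
(-15442 + (101 + 36*T(-9, 5)))/(-34314 + 17235) = (-15442 + (101 + 36*(5 - 5*(-9))))/(-34314 + 17235) = (-15442 + (101 + 36*(5 + 45)))/(-17079) = (-15442 + (101 + 36*50))*(-1/17079) = (-15442 + (101 + 1800))*(-1/17079) = (-15442 + 1901)*(-1/17079) = -13541*(-1/17079) = 13541/17079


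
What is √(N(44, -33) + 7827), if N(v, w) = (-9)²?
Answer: 2*√1977 ≈ 88.927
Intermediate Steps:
N(v, w) = 81
√(N(44, -33) + 7827) = √(81 + 7827) = √7908 = 2*√1977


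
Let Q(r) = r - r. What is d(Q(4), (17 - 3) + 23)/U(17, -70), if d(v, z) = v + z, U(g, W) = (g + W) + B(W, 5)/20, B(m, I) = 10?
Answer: -74/105 ≈ -0.70476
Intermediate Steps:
Q(r) = 0
U(g, W) = ½ + W + g (U(g, W) = (g + W) + 10/20 = (W + g) + 10*(1/20) = (W + g) + ½ = ½ + W + g)
d(Q(4), (17 - 3) + 23)/U(17, -70) = (0 + ((17 - 3) + 23))/(½ - 70 + 17) = (0 + (14 + 23))/(-105/2) = (0 + 37)*(-2/105) = 37*(-2/105) = -74/105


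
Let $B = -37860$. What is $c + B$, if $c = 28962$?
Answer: $-8898$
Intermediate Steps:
$c + B = 28962 - 37860 = -8898$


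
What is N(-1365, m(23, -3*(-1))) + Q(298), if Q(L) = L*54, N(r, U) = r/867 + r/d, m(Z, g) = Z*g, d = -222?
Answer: 344241337/21386 ≈ 16097.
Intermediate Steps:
N(r, U) = -215*r/64158 (N(r, U) = r/867 + r/(-222) = r*(1/867) + r*(-1/222) = r/867 - r/222 = -215*r/64158)
Q(L) = 54*L
N(-1365, m(23, -3*(-1))) + Q(298) = -215/64158*(-1365) + 54*298 = 97825/21386 + 16092 = 344241337/21386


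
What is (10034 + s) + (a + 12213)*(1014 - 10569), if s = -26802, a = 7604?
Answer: -189368203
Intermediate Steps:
(10034 + s) + (a + 12213)*(1014 - 10569) = (10034 - 26802) + (7604 + 12213)*(1014 - 10569) = -16768 + 19817*(-9555) = -16768 - 189351435 = -189368203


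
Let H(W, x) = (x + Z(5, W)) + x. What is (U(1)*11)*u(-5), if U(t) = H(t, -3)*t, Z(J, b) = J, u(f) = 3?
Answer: -33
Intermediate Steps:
H(W, x) = 5 + 2*x (H(W, x) = (x + 5) + x = (5 + x) + x = 5 + 2*x)
U(t) = -t (U(t) = (5 + 2*(-3))*t = (5 - 6)*t = -t)
(U(1)*11)*u(-5) = (-1*1*11)*3 = -1*11*3 = -11*3 = -33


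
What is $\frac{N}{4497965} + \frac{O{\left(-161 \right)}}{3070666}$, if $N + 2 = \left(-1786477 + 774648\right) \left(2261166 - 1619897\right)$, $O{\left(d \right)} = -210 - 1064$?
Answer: $- \frac{52431991469839616}{363467057755} \approx -1.4426 \cdot 10^{5}$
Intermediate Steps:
$O{\left(d \right)} = -1274$
$N = -648854571003$ ($N = -2 + \left(-1786477 + 774648\right) \left(2261166 - 1619897\right) = -2 - 648854571001 = -648854571003$)
$\frac{N}{4497965} + \frac{O{\left(-161 \right)}}{3070666} = - \frac{648854571003}{4497965} - \frac{1274}{3070666} = \left(-648854571003\right) \frac{1}{4497965} - \frac{637}{1535333} = - \frac{648854571003}{4497965} - \frac{637}{1535333} = - \frac{52431991469839616}{363467057755}$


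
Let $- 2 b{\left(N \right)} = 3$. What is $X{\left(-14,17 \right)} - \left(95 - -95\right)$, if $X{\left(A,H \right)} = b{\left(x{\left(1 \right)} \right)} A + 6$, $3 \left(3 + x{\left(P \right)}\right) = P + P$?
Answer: $-163$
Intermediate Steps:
$x{\left(P \right)} = -3 + \frac{2 P}{3}$ ($x{\left(P \right)} = -3 + \frac{P + P}{3} = -3 + \frac{2 P}{3}$)
$b{\left(N \right)} = - \frac{3}{2}$ ($b{\left(N \right)} = \left(- \frac{1}{2}\right) 3 = - \frac{3}{2}$)
$X{\left(A,H \right)} = 6 - \frac{3 A}{2}$ ($X{\left(A,H \right)} = - \frac{3 A}{2} + 6 = 6 - \frac{3 A}{2}$)
$X{\left(-14,17 \right)} - \left(95 - -95\right) = \left(6 - -21\right) - \left(95 - -95\right) = \left(6 + 21\right) - \left(95 + 95\right) = 27 - 190 = -163$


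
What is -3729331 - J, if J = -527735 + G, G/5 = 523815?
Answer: -5820671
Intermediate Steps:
G = 2619075 (G = 5*523815 = 2619075)
J = 2091340 (J = -527735 + 2619075 = 2091340)
-3729331 - J = -3729331 - 1*2091340 = -3729331 - 2091340 = -5820671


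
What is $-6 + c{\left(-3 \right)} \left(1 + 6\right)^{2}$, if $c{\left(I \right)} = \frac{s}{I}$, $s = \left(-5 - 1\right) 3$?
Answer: $288$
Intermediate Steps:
$s = -18$ ($s = \left(-6\right) 3 = -18$)
$c{\left(I \right)} = - \frac{18}{I}$
$-6 + c{\left(-3 \right)} \left(1 + 6\right)^{2} = -6 + - \frac{18}{-3} \left(1 + 6\right)^{2} = -6 + \left(-18\right) \left(- \frac{1}{3}\right) 7^{2} = -6 + 6 \cdot 49 = -6 + 294 = 288$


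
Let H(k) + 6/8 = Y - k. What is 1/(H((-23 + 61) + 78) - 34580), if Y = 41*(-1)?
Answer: -4/138951 ≈ -2.8787e-5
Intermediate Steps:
Y = -41
H(k) = -167/4 - k (H(k) = -¾ + (-41 - k) = -167/4 - k)
1/(H((-23 + 61) + 78) - 34580) = 1/((-167/4 - ((-23 + 61) + 78)) - 34580) = 1/((-167/4 - (38 + 78)) - 34580) = 1/((-167/4 - 1*116) - 34580) = 1/((-167/4 - 116) - 34580) = 1/(-631/4 - 34580) = 1/(-138951/4) = -4/138951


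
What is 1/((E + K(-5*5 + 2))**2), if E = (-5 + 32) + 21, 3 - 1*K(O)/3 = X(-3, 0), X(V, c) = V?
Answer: 1/4356 ≈ 0.00022957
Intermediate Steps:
K(O) = 18 (K(O) = 9 - 3*(-3) = 9 + 9 = 18)
E = 48 (E = 27 + 21 = 48)
1/((E + K(-5*5 + 2))**2) = 1/((48 + 18)**2) = 1/(66**2) = 1/4356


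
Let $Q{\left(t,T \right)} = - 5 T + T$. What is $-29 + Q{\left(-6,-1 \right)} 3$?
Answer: $-17$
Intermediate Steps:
$Q{\left(t,T \right)} = - 4 T$
$-29 + Q{\left(-6,-1 \right)} 3 = -29 + \left(-4\right) \left(-1\right) 3 = -29 + 4 \cdot 3 = -29 + 12 = -17$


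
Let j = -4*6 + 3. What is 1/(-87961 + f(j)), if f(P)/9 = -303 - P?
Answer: -1/90499 ≈ -1.1050e-5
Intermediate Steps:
j = -21 (j = -24 + 3 = -21)
f(P) = -2727 - 9*P (f(P) = 9*(-303 - P) = -2727 - 9*P)
1/(-87961 + f(j)) = 1/(-87961 + (-2727 - 9*(-21))) = 1/(-87961 + (-2727 + 189)) = 1/(-87961 - 2538) = 1/(-90499) = -1/90499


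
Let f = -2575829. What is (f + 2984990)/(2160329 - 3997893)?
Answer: -409161/1837564 ≈ -0.22266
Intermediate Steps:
(f + 2984990)/(2160329 - 3997893) = (-2575829 + 2984990)/(2160329 - 3997893) = 409161/(-1837564) = 409161*(-1/1837564) = -409161/1837564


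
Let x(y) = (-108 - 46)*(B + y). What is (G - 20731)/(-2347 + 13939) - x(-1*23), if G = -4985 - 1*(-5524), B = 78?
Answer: 12270506/1449 ≈ 8468.3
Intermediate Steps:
G = 539 (G = -4985 + 5524 = 539)
x(y) = -12012 - 154*y (x(y) = (-108 - 46)*(78 + y) = -154*(78 + y) = -12012 - 154*y)
(G - 20731)/(-2347 + 13939) - x(-1*23) = (539 - 20731)/(-2347 + 13939) - (-12012 - (-154)*23) = -20192/11592 - (-12012 - 154*(-23)) = -20192*1/11592 - (-12012 + 3542) = -2524/1449 - 1*(-8470) = -2524/1449 + 8470 = 12270506/1449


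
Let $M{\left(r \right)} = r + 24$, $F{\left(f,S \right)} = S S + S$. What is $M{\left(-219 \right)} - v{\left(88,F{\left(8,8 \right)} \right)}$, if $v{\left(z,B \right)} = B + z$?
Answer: $-355$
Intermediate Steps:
$F{\left(f,S \right)} = S + S^{2}$ ($F{\left(f,S \right)} = S^{2} + S = S + S^{2}$)
$M{\left(r \right)} = 24 + r$
$M{\left(-219 \right)} - v{\left(88,F{\left(8,8 \right)} \right)} = \left(24 - 219\right) - \left(8 \left(1 + 8\right) + 88\right) = -195 - \left(8 \cdot 9 + 88\right) = -195 - \left(72 + 88\right) = -195 - 160 = -355$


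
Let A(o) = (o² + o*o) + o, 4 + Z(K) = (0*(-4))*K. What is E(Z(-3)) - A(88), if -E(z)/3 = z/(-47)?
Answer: -732084/47 ≈ -15576.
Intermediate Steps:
Z(K) = -4 (Z(K) = -4 + (0*(-4))*K = -4 + 0*K = -4 + 0 = -4)
A(o) = o + 2*o² (A(o) = (o² + o²) + o = 2*o² + o = o + 2*o²)
E(z) = 3*z/47 (E(z) = -3*z/(-47) = -3*z*(-1)/47 = -(-3)*z/47 = 3*z/47)
E(Z(-3)) - A(88) = (3/47)*(-4) - 88*(1 + 2*88) = -12/47 - 88*(1 + 176) = -12/47 - 88*177 = -12/47 - 1*15576 = -12/47 - 15576 = -732084/47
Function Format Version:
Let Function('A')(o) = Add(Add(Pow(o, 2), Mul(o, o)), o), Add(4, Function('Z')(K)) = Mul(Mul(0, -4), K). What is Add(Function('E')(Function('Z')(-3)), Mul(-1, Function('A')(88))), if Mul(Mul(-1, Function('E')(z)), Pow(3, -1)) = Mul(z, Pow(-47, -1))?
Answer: Rational(-732084, 47) ≈ -15576.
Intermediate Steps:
Function('Z')(K) = -4 (Function('Z')(K) = Add(-4, Mul(Mul(0, -4), K)) = Add(-4, Mul(0, K)) = Add(-4, 0) = -4)
Function('A')(o) = Add(o, Mul(2, Pow(o, 2))) (Function('A')(o) = Add(Add(Pow(o, 2), Pow(o, 2)), o) = Add(Mul(2, Pow(o, 2)), o) = Add(o, Mul(2, Pow(o, 2))))
Function('E')(z) = Mul(Rational(3, 47), z) (Function('E')(z) = Mul(-3, Mul(z, Pow(-47, -1))) = Mul(-3, Mul(z, Rational(-1, 47))) = Mul(-3, Mul(Rational(-1, 47), z)) = Mul(Rational(3, 47), z))
Add(Function('E')(Function('Z')(-3)), Mul(-1, Function('A')(88))) = Add(Mul(Rational(3, 47), -4), Mul(-1, Mul(88, Add(1, Mul(2, 88))))) = Add(Rational(-12, 47), Mul(-1, Mul(88, Add(1, 176)))) = Add(Rational(-12, 47), Mul(-1, Mul(88, 177))) = Add(Rational(-12, 47), Mul(-1, 15576)) = Add(Rational(-12, 47), -15576) = Rational(-732084, 47)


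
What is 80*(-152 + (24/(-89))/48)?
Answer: -1082280/89 ≈ -12160.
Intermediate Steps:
80*(-152 + (24/(-89))/48) = 80*(-152 + (24*(-1/89))*(1/48)) = 80*(-152 - 24/89*1/48) = 80*(-152 - 1/178) = 80*(-27057/178) = -1082280/89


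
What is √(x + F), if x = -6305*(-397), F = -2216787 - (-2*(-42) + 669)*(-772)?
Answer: √867614 ≈ 931.46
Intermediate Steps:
F = -1635471 (F = -2216787 - (84 + 669)*(-772) = -2216787 - 753*(-772) = -2216787 - 1*(-581316) = -2216787 + 581316 = -1635471)
x = 2503085
√(x + F) = √(2503085 - 1635471) = √867614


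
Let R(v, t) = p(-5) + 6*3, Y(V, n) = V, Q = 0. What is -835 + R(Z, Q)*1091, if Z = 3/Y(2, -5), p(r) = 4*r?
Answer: -3017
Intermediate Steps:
Z = 3/2 ≈ 1.5000
R(v, t) = -2 (R(v, t) = 4*(-5) + 6*3 = -20 + 18 = -2)
-835 + R(Z, Q)*1091 = -835 - 2*1091 = -835 - 2182 = -3017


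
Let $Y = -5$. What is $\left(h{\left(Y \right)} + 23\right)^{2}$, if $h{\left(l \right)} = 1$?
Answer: $576$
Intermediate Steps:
$\left(h{\left(Y \right)} + 23\right)^{2} = \left(1 + 23\right)^{2} = 24^{2} = 576$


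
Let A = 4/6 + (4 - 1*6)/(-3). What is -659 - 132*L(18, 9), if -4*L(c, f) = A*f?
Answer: -263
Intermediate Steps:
A = 4/3 (A = 4*(1/6) + (4 - 6)*(-1/3) = 2/3 - 2*(-1/3) = 2/3 + 2/3 = 4/3 ≈ 1.3333)
L(c, f) = -f/3
-659 - 132*L(18, 9) = -659 - (-44)*9 = -659 - 132*(-3) = -659 + 396 = -263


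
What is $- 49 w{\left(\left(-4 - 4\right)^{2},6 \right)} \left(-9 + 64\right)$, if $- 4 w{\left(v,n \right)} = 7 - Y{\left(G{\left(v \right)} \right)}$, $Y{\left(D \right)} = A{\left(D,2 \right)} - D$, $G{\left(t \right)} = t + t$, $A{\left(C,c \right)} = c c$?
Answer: $\frac{353045}{4} \approx 88261.0$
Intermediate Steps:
$A{\left(C,c \right)} = c^{2}$
$G{\left(t \right)} = 2 t$
$Y{\left(D \right)} = 4 - D$ ($Y{\left(D \right)} = 2^{2} - D = 4 - D$)
$w{\left(v,n \right)} = - \frac{3}{4} - \frac{v}{2}$ ($w{\left(v,n \right)} = - \frac{7 - \left(4 - 2 v\right)}{4} = - \frac{7 + \left(-4 + 2 v\right)}{4} = - \frac{3 + 2 v}{4} = - \frac{3}{4} - \frac{v}{2}$)
$- 49 w{\left(\left(-4 - 4\right)^{2},6 \right)} \left(-9 + 64\right) = - 49 \left(- \frac{3}{4} - \frac{\left(-4 - 4\right)^{2}}{2}\right) \left(-9 + 64\right) = - 49 \left(- \frac{3}{4} - \frac{\left(-8\right)^{2}}{2}\right) 55 = - 49 \left(- \frac{3}{4} - 32\right) 55 = \left(-49\right) \left(- \frac{131}{4}\right) 55 = \frac{6419}{4} \cdot 55 = \frac{353045}{4}$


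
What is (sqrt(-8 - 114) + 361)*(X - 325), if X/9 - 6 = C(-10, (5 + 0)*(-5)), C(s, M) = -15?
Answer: -146566 - 406*I*sqrt(122) ≈ -1.4657e+5 - 4484.4*I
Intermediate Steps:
X = -81 (X = 54 + 9*(-15) = 54 - 135 = -81)
(sqrt(-8 - 114) + 361)*(X - 325) = (sqrt(-8 - 114) + 361)*(-81 - 325) = (sqrt(-122) + 361)*(-406) = (I*sqrt(122) + 361)*(-406) = (361 + I*sqrt(122))*(-406) = -146566 - 406*I*sqrt(122)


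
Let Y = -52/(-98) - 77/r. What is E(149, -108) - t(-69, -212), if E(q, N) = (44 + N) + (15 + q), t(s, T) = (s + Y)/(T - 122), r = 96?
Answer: 156787747/1571136 ≈ 99.793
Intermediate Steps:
Y = -1277/4704 (Y = -52/(-98) - 77/96 = -52*(-1/98) - 77*1/96 = 26/49 - 77/96 = -1277/4704 ≈ -0.27147)
t(s, T) = (-1277/4704 + s)/(-122 + T) (t(s, T) = (s - 1277/4704)/(T - 122) = (-1277/4704 + s)/(-122 + T))
E(q, N) = 59 + N + q
E(149, -108) - t(-69, -212) = (59 - 108 + 149) - (-1277/4704 - 69)/(-122 - 212) = 100 - (-325853)/((-334)*4704) = 100 - (-1)*(-325853)/(334*4704) = 100 - 1*325853/1571136 = 100 - 325853/1571136 = 156787747/1571136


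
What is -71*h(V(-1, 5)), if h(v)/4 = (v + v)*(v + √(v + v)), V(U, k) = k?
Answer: -14200 - 2840*√10 ≈ -23181.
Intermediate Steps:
h(v) = 8*v*(v + √2*√v) (h(v) = 4*((v + v)*(v + √(v + v))) = 4*((2*v)*(v + √(2*v))) = 4*((2*v)*(v + √2*√v)) = 4*(2*v*(v + √2*√v)) = 8*v*(v + √2*√v))
-71*h(V(-1, 5)) = -71*(8*5² + 8*√2*5^(3/2)) = -71*(8*25 + 8*√2*(5*√5)) = -71*(200 + 40*√10) = -14200 - 2840*√10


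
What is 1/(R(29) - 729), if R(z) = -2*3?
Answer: -1/735 ≈ -0.0013605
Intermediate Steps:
R(z) = -6
1/(R(29) - 729) = 1/(-6 - 729) = 1/(-735) = -1/735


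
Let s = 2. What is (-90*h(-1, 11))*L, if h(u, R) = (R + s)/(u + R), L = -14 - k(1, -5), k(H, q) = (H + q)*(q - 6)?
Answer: 6786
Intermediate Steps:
k(H, q) = (-6 + q)*(H + q) (k(H, q) = (H + q)*(-6 + q) = (-6 + q)*(H + q))
L = -58 (L = -14 - ((-5)² - 6*1 - 6*(-5) + 1*(-5)) = -14 - (25 - 6 + 30 - 5) = -14 - 1*44 = -14 - 44 = -58)
h(u, R) = (2 + R)/(R + u) (h(u, R) = (R + 2)/(u + R) = (2 + R)/(R + u))
(-90*h(-1, 11))*L = -90*(2 + 11)/(11 - 1)*(-58) = -90*13/10*(-58) = -117*(-58) = 6786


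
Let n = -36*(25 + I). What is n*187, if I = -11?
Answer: -94248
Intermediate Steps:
n = -504 (n = -36*(25 - 11) = -36*14 = -504)
n*187 = -504*187 = -94248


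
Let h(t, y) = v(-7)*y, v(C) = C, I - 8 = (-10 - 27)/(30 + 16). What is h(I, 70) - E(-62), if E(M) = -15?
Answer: -475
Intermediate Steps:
I = 331/46 (I = 8 + (-10 - 27)/(30 + 16) = 8 - 37/46 = 331/46 ≈ 7.1956)
h(t, y) = -7*y
h(I, 70) - E(-62) = -7*70 - 1*(-15) = -490 + 15 = -475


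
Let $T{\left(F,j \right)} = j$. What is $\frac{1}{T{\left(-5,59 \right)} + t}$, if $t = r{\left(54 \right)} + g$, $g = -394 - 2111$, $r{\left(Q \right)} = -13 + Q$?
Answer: $- \frac{1}{2405} \approx -0.0004158$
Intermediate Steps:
$g = -2505$ ($g = -394 - 2111 = -2505$)
$t = -2464$ ($t = \left(-13 + 54\right) - 2505 = 41 - 2505 = -2464$)
$\frac{1}{T{\left(-5,59 \right)} + t} = \frac{1}{59 - 2464} = \frac{1}{-2405} = - \frac{1}{2405}$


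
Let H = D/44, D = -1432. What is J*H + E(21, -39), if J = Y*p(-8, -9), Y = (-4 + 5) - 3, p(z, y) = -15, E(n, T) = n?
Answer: -10509/11 ≈ -955.36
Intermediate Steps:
Y = -2 (Y = 1 - 3 = -2)
H = -358/11 (H = -1432/44 = -1432*1/44 = -358/11 ≈ -32.545)
J = 30 (J = -2*(-15) = 30)
J*H + E(21, -39) = 30*(-358/11) + 21 = -10740/11 + 21 = -10509/11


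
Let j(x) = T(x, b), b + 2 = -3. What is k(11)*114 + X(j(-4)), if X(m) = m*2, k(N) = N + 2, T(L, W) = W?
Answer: 1472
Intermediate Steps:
b = -5 (b = -2 - 3 = -5)
j(x) = -5
k(N) = 2 + N
X(m) = 2*m
k(11)*114 + X(j(-4)) = (2 + 11)*114 + 2*(-5) = 13*114 - 10 = 1482 - 10 = 1472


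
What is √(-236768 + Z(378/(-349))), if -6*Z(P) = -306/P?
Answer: I*√417741814/42 ≈ 486.64*I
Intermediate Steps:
Z(P) = 51/P (Z(P) = -(-51)/P = 51/P)
√(-236768 + Z(378/(-349))) = √(-236768 + 51/((378/(-349)))) = √(-236768 + 51/((378*(-1/349)))) = √(-236768 + 51/(-378/349)) = √(-236768 + 51*(-349/378)) = √(-236768 - 5933/126) = √(-29838701/126) = I*√417741814/42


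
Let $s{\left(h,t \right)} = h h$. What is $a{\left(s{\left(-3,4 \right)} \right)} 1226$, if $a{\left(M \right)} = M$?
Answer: $11034$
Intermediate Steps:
$s{\left(h,t \right)} = h^{2}$
$a{\left(s{\left(-3,4 \right)} \right)} 1226 = \left(-3\right)^{2} \cdot 1226 = 9 \cdot 1226 = 11034$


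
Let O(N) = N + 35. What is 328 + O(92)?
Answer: 455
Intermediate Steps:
O(N) = 35 + N
328 + O(92) = 328 + (35 + 92) = 328 + 127 = 455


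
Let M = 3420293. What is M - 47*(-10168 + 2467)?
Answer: 3782240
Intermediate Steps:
M - 47*(-10168 + 2467) = 3420293 - 47*(-10168 + 2467) = 3420293 - 47*(-7701) = 3420293 + 361947 = 3782240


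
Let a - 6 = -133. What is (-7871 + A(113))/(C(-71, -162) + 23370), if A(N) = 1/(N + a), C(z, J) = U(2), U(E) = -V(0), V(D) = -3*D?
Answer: -22039/65436 ≈ -0.33680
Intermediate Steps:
a = -127 (a = 6 - 133 = -127)
U(E) = 0 (U(E) = -(-3)*0 = -1*0 = 0)
C(z, J) = 0
A(N) = 1/(-127 + N) (A(N) = 1/(N - 127) = 1/(-127 + N))
(-7871 + A(113))/(C(-71, -162) + 23370) = (-7871 + 1/(-127 + 113))/(0 + 23370) = (-7871 + 1/(-14))/23370 = (-7871 - 1/14)*(1/23370) = -110195/14*1/23370 = -22039/65436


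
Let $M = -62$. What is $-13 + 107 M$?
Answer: $-6647$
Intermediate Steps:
$-13 + 107 M = -13 + 107 \left(-62\right) = -13 - 6634 = -6647$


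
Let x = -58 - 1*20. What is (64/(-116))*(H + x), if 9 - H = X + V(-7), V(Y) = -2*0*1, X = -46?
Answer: 368/29 ≈ 12.690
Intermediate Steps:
x = -78 (x = -58 - 20 = -78)
V(Y) = 0 (V(Y) = 0*1 = 0)
H = 55 (H = 9 - (-46 + 0) = 9 - 1*(-46) = 9 + 46 = 55)
(64/(-116))*(H + x) = (64/(-116))*(55 - 78) = (64*(-1/116))*(-23) = -16/29*(-23) = 368/29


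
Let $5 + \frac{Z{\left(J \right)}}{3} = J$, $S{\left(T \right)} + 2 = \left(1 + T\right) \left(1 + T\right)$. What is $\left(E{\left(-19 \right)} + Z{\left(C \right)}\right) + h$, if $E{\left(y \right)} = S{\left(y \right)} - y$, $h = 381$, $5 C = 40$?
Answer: $731$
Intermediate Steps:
$C = 8$ ($C = \frac{1}{5} \cdot 40 = 8$)
$S{\left(T \right)} = -2 + \left(1 + T\right)^{2}$ ($S{\left(T \right)} = -2 + \left(1 + T\right) \left(1 + T\right) = -2 + \left(1 + T\right)^{2}$)
$Z{\left(J \right)} = -15 + 3 J$
$E{\left(y \right)} = -2 + \left(1 + y\right)^{2} - y$ ($E{\left(y \right)} = \left(-2 + \left(1 + y\right)^{2}\right) - y = -2 + \left(1 + y\right)^{2} - y$)
$\left(E{\left(-19 \right)} + Z{\left(C \right)}\right) + h = \left(\left(-1 - 19 + \left(-19\right)^{2}\right) + \left(-15 + 3 \cdot 8\right)\right) + 381 = \left(\left(-1 - 19 + 361\right) + \left(-15 + 24\right)\right) + 381 = \left(341 + 9\right) + 381 = 350 + 381 = 731$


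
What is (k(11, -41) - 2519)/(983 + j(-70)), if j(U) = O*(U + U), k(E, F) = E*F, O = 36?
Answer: 2970/4057 ≈ 0.73207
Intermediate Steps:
j(U) = 72*U (j(U) = 36*(U + U) = 36*(2*U) = 72*U)
(k(11, -41) - 2519)/(983 + j(-70)) = (11*(-41) - 2519)/(983 + 72*(-70)) = (-451 - 2519)/(983 - 5040) = -2970/(-4057) = -2970*(-1/4057) = 2970/4057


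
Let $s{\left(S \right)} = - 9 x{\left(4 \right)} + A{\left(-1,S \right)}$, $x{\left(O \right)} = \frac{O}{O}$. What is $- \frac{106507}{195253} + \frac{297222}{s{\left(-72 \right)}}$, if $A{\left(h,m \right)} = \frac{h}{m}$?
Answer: $- \frac{4178479985981}{126328691} \approx -33076.0$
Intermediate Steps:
$x{\left(O \right)} = 1$
$s{\left(S \right)} = -9 - \frac{1}{S}$ ($s{\left(S \right)} = \left(-9\right) 1 - \frac{1}{S} = -9 - \frac{1}{S}$)
$- \frac{106507}{195253} + \frac{297222}{s{\left(-72 \right)}} = - \frac{106507}{195253} + \frac{297222}{-9 - \frac{1}{-72}} = \left(-106507\right) \frac{1}{195253} + \frac{297222}{-9 - - \frac{1}{72}} = - \frac{106507}{195253} + \frac{297222}{-9 + \frac{1}{72}} = - \frac{106507}{195253} + \frac{297222}{- \frac{647}{72}} = - \frac{106507}{195253} + 297222 \left(- \frac{72}{647}\right) = - \frac{106507}{195253} - \frac{21399984}{647} = - \frac{4178479985981}{126328691}$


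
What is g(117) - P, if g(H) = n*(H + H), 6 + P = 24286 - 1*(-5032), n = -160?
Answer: -66752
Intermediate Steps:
P = 29312 (P = -6 + (24286 - 1*(-5032)) = -6 + (24286 + 5032) = -6 + 29318 = 29312)
g(H) = -320*H (g(H) = -160*(H + H) = -320*H)
g(117) - P = -320*117 - 1*29312 = -37440 - 29312 = -66752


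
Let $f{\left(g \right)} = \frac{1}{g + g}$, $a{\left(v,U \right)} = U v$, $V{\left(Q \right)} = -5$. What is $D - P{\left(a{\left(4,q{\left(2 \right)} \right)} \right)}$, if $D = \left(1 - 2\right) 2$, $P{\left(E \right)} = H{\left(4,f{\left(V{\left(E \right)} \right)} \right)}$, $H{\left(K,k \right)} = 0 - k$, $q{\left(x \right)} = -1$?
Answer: $- \frac{21}{10} \approx -2.1$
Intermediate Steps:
$f{\left(g \right)} = \frac{1}{2 g}$
$H{\left(K,k \right)} = - k$
$P{\left(E \right)} = \frac{1}{10}$ ($P{\left(E \right)} = - \frac{1}{2 \left(-5\right)} = - \frac{-1}{2 \cdot 5} = \left(-1\right) \left(- \frac{1}{10}\right) = \frac{1}{10}$)
$D = -2$ ($D = \left(-1\right) 2 = -2$)
$D - P{\left(a{\left(4,q{\left(2 \right)} \right)} \right)} = -2 - \frac{1}{10} = - \frac{21}{10}$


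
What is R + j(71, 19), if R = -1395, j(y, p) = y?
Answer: -1324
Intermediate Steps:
R + j(71, 19) = -1395 + 71 = -1324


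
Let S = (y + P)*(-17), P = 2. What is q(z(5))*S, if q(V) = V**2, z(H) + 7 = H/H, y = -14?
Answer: 7344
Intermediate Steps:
z(H) = -6 (z(H) = -7 + H/H = -7 + 1 = -6)
S = 204 (S = (-14 + 2)*(-17) = -12*(-17) = 204)
q(z(5))*S = (-6)**2*204 = 36*204 = 7344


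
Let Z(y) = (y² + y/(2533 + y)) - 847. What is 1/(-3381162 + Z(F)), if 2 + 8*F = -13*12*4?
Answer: -157104/530365189333 ≈ -2.9622e-7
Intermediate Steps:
F = -313/4 (F = -¼ + (-13*12*4)/8 = -¼ + (-156*4)/8 = -¼ + (⅛)*(-624) = -¼ - 78 = -313/4 ≈ -78.250)
Z(y) = -847 + y² + y/(2533 + y) (Z(y) = (y² + y/(2533 + y)) - 847 = -847 + y² + y/(2533 + y))
1/(-3381162 + Z(F)) = 1/(-3381162 + (-2145451 + (-313/4)³ - 846*(-313/4) + 2533*(-313/4)²)/(2533 - 313/4)) = 1/(-3381162 + (-2145451 - 30664297/64 + 132399/2 + 2533*(97969/16))/(9819/4)) = 1/(-3381162 + 4*(-2145451 - 30664297/64 + 132399/2 + 248155477/16)/9819) = 1/(-3381162 + (4/9819)*(828885515/64)) = 1/(-3381162 + 828885515/157104) = 1/(-530365189333/157104) = -157104/530365189333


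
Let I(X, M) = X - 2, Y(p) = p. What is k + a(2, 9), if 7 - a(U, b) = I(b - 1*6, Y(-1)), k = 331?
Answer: 337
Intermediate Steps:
I(X, M) = -2 + X
a(U, b) = 15 - b (a(U, b) = 7 - (-2 + (b - 1*6)) = 7 - (-2 + (b - 6)) = 7 - (-2 + (-6 + b)) = 7 - (-8 + b) = 7 + (8 - b) = 15 - b)
k + a(2, 9) = 331 + (15 - 1*9) = 331 + (15 - 9) = 331 + 6 = 337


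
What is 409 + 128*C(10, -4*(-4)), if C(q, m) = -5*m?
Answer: -9831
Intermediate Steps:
409 + 128*C(10, -4*(-4)) = 409 + 128*(-(-20)*(-4)) = 409 + 128*(-5*16) = 409 + 128*(-80) = 409 - 10240 = -9831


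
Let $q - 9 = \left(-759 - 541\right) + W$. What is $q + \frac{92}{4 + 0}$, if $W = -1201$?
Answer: $-2469$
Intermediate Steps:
$q = -2492$ ($q = 9 - 2501 = -2492$)
$q + \frac{92}{4 + 0} = -2492 + \frac{92}{4 + 0} = -2492 + \frac{92}{4} = -2492 + 92 \cdot \frac{1}{4} = -2492 + 23 = -2469$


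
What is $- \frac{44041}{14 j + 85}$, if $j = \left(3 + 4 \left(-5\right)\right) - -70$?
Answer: $- \frac{44041}{827} \approx -53.254$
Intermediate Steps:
$j = 53$ ($j = \left(3 - 20\right) + 70 = -17 + 70 = 53$)
$- \frac{44041}{14 j + 85} = - \frac{44041}{14 \cdot 53 + 85} = - \frac{44041}{742 + 85} = - \frac{44041}{827}$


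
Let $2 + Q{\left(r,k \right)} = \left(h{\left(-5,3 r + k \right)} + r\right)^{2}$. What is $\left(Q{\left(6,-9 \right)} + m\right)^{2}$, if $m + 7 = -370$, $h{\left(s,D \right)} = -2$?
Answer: $131769$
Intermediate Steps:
$Q{\left(r,k \right)} = -2 + \left(-2 + r\right)^{2}$
$m = -377$ ($m = -7 - 370 = -377$)
$\left(Q{\left(6,-9 \right)} + m\right)^{2} = \left(\left(-2 + \left(-2 + 6\right)^{2}\right) - 377\right)^{2} = \left(\left(-2 + 4^{2}\right) - 377\right)^{2} = \left(\left(-2 + 16\right) - 377\right)^{2} = \left(14 - 377\right)^{2} = \left(-363\right)^{2} = 131769$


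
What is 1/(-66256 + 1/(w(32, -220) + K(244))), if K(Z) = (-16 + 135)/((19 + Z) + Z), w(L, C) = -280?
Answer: -141841/9397817803 ≈ -1.5093e-5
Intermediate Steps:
K(Z) = 119/(19 + 2*Z)
1/(-66256 + 1/(w(32, -220) + K(244))) = 1/(-66256 + 1/(-280 + 119/(19 + 2*244))) = 1/(-66256 + 1/(-280 + 119/(19 + 488))) = 1/(-66256 + 1/(-280 + 119/507)) = 1/(-66256 + 1/(-141841/507)) = 1/(-66256 - 507/141841) = 1/(-9397817803/141841) = -141841/9397817803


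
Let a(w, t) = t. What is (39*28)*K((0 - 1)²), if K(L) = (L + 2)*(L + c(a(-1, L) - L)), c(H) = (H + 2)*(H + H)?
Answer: 3276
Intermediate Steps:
c(H) = 2*H*(2 + H) (c(H) = (2 + H)*(2*H) = 2*H*(2 + H))
K(L) = L*(2 + L) (K(L) = (L + 2)*(L + 2*(L - L)*(2 + (L - L))) = (2 + L)*(L + 2*0*(2 + 0)) = (2 + L)*(L + 2*0*2) = (2 + L)*(L + 0) = (2 + L)*L = L*(2 + L))
(39*28)*K((0 - 1)²) = (39*28)*((0 - 1)²*(2 + (0 - 1)²)) = 1092*((-1)²*(2 + (-1)²)) = 1092*(1*(2 + 1)) = 1092*(1*3) = 1092*3 = 3276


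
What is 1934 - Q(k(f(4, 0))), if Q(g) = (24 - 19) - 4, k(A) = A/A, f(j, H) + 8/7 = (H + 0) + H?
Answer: 1933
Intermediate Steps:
f(j, H) = -8/7 + 2*H (f(j, H) = -8/7 + ((H + 0) + H) = -8/7 + (H + H) = -8/7 + 2*H)
k(A) = 1
Q(g) = 1 (Q(g) = 5 - 4 = 1)
1934 - Q(k(f(4, 0))) = 1934 - 1*1 = 1934 - 1 = 1933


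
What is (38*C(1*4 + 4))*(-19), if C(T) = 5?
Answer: -3610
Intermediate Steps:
(38*C(1*4 + 4))*(-19) = (38*5)*(-19) = 190*(-19) = -3610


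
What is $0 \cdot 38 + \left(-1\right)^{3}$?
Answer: $-1$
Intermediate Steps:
$0 \cdot 38 + \left(-1\right)^{3} = 0 - 1 = -1$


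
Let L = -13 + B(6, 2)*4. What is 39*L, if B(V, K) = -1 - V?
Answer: -1599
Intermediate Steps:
L = -41 (L = -13 + (-1 - 1*6)*4 = -13 + (-1 - 6)*4 = -13 - 7*4 = -13 - 28 = -41)
39*L = 39*(-41) = -1599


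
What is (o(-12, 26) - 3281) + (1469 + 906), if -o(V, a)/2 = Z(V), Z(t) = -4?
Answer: -898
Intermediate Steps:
o(V, a) = 8 (o(V, a) = -2*(-4) = 8)
(o(-12, 26) - 3281) + (1469 + 906) = (8 - 3281) + (1469 + 906) = -3273 + 2375 = -898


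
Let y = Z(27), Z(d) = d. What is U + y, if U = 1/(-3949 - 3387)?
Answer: 198071/7336 ≈ 27.000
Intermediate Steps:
y = 27
U = -1/7336 (U = 1/(-7336) = -1/7336 ≈ -0.00013631)
U + y = -1/7336 + 27 = 198071/7336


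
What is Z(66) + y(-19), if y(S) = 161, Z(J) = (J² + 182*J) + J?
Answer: 16595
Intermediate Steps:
Z(J) = J² + 183*J
Z(66) + y(-19) = 66*(183 + 66) + 161 = 66*249 + 161 = 16434 + 161 = 16595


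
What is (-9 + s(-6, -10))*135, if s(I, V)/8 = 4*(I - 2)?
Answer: -35775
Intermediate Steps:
s(I, V) = -64 + 32*I (s(I, V) = 8*(4*(I - 2)) = 8*(4*(-2 + I)) = 8*(-8 + 4*I) = -64 + 32*I)
(-9 + s(-6, -10))*135 = (-9 + (-64 + 32*(-6)))*135 = (-9 + (-64 - 192))*135 = (-9 - 256)*135 = -265*135 = -35775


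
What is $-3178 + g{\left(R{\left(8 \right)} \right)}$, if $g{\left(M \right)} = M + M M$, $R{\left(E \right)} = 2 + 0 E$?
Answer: $-3172$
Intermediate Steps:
$R{\left(E \right)} = 2$ ($R{\left(E \right)} = 2 + 0 = 2$)
$g{\left(M \right)} = M + M^{2}$
$-3178 + g{\left(R{\left(8 \right)} \right)} = -3178 + 2 \left(1 + 2\right) = -3178 + 2 \cdot 3 = -3178 + 6 = -3172$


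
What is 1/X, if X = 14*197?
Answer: 1/2758 ≈ 0.00036258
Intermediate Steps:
X = 2758
1/X = 1/2758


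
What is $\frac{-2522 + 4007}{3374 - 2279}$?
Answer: $\frac{99}{73} \approx 1.3562$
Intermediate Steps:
$\frac{-2522 + 4007}{3374 - 2279} = \frac{1485}{1095} = 1485 \cdot \frac{1}{1095} = \frac{99}{73}$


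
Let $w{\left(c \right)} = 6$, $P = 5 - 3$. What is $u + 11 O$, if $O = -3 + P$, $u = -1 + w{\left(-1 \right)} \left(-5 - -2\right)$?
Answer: $-30$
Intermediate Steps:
$P = 2$
$u = -19$ ($u = -1 + 6 \left(-5 - -2\right) = -1 + 6 \left(-5 + 2\right) = -1 + 6 \left(-3\right) = -1 - 18 = -19$)
$O = -1$ ($O = -3 + 2 = -1$)
$u + 11 O = -19 + 11 \left(-1\right) = -19 - 11 = -30$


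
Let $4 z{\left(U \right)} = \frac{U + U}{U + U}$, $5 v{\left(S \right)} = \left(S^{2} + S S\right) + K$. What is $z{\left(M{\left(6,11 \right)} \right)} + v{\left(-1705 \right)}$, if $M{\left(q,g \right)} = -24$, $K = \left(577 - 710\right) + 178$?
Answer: $\frac{4651277}{4} \approx 1.1628 \cdot 10^{6}$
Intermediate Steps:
$K = 45$ ($K = -133 + 178 = 45$)
$v{\left(S \right)} = 9 + \frac{2 S^{2}}{5}$ ($v{\left(S \right)} = \frac{\left(S^{2} + S S\right) + 45}{5} = \frac{\left(S^{2} + S^{2}\right) + 45}{5} = \frac{2 S^{2} + 45}{5} = \frac{45 + 2 S^{2}}{5} = 9 + \frac{2 S^{2}}{5}$)
$z{\left(U \right)} = \frac{1}{4}$ ($z{\left(U \right)} = \frac{\left(U + U\right) \frac{1}{U + U}}{4} = \frac{2 U \frac{1}{2 U}}{4} = \frac{1}{4} \cdot 1 = \frac{1}{4}$)
$z{\left(M{\left(6,11 \right)} \right)} + v{\left(-1705 \right)} = \frac{1}{4} + \left(9 + \frac{2 \left(-1705\right)^{2}}{5}\right) = \frac{1}{4} + \left(9 + \frac{2}{5} \cdot 2907025\right) = \frac{1}{4} + \left(9 + 1162810\right) = \frac{1}{4} + 1162819 = \frac{4651277}{4}$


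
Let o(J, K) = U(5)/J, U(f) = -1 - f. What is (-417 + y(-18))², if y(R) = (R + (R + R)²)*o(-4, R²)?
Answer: 2250000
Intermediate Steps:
o(J, K) = -6/J (o(J, K) = (-1 - 1*5)/J = (-1 - 5)/J = -6/J)
y(R) = 6*R² + 3*R/2 (y(R) = (R + (R + R)²)*(-6/(-4)) = (R + (2*R)²)*(-6*(-¼)) = (R + 4*R²)*(3/2) = 6*R² + 3*R/2)
(-417 + y(-18))² = (-417 + (3/2)*(-18)*(1 + 4*(-18)))² = (-417 + (3/2)*(-18)*(1 - 72))² = (-417 + (3/2)*(-18)*(-71))² = (-417 + 1917)² = 1500² = 2250000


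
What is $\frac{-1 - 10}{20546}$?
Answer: $- \frac{11}{20546} \approx -0.00053538$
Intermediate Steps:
$\frac{-1 - 10}{20546} = \left(-1 - 10\right) \frac{1}{20546} = \left(-11\right) \frac{1}{20546} = - \frac{11}{20546}$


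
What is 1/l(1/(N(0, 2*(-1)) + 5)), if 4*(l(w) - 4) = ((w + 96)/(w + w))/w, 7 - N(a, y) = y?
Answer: 4/9431 ≈ 0.00042413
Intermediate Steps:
N(a, y) = 7 - y
l(w) = 4 + (96 + w)/(8*w²) (l(w) = 4 + (((w + 96)/(w + w))/w)/4 = 4 + (((96 + w)/((2*w)))/w)/4 = 4 + (((96 + w)*(1/(2*w)))/w)/4 = 4 + (((96 + w)/(2*w))/w)/4 = 4 + ((96 + w)/(2*w²))/4 = 4 + (96 + w)/(8*w²))
1/l(1/(N(0, 2*(-1)) + 5)) = 1/(4 + 12/(1/((7 - 2*(-1)) + 5))² + 1/(8*(1/((7 - 2*(-1)) + 5)))) = 1/(4 + 12/(1/((7 - 1*(-2)) + 5))² + 1/(8*(1/((7 - 1*(-2)) + 5)))) = 1/(4 + 12/(1/((7 + 2) + 5))² + 1/(8*(1/((7 + 2) + 5)))) = 1/(4 + 12/(1/(9 + 5))² + 1/(8*(1/(9 + 5)))) = 1/(4 + 12/(1/14)² + 1/(8*(1/14))) = 1/(4 + 12/14⁻² + 1/(8*(1/14))) = 1/(4 + 12*196 + (⅛)*14) = 1/(4 + 2352 + 7/4) = 1/(9431/4) = 4/9431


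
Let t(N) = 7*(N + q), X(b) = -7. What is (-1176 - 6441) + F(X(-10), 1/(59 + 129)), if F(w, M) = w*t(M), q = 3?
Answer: -1459681/188 ≈ -7764.3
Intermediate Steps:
t(N) = 21 + 7*N (t(N) = 7*(N + 3) = 7*(3 + N) = 21 + 7*N)
F(w, M) = w*(21 + 7*M)
(-1176 - 6441) + F(X(-10), 1/(59 + 129)) = (-1176 - 6441) + 7*(-7)*(3 + 1/(59 + 129)) = -7617 + 7*(-7)*(3 + 1/188) = -7617 + 7*(-7)*(565/188) = -7617 - 27685/188 = -1459681/188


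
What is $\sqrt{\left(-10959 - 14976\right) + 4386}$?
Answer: $i \sqrt{21549} \approx 146.8 i$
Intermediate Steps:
$\sqrt{\left(-10959 - 14976\right) + 4386} = \sqrt{-25935 + 4386} = \sqrt{-21549} = i \sqrt{21549}$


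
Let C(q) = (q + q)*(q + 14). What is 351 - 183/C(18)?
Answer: 134723/384 ≈ 350.84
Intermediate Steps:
C(q) = 2*q*(14 + q) (C(q) = (2*q)*(14 + q) = 2*q*(14 + q))
351 - 183/C(18) = 351 - 183/(2*18*(14 + 18)) = 351 - 183/(2*18*32) = 351 - 183/1152 = 351 + (1/1152)*(-183) = 351 - 61/384 = 134723/384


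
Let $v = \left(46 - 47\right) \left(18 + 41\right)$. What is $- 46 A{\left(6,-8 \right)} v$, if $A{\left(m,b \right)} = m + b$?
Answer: $-5428$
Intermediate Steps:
$A{\left(m,b \right)} = b + m$
$v = -59$ ($v = \left(-1\right) 59 = -59$)
$- 46 A{\left(6,-8 \right)} v = - 46 \left(-8 + 6\right) \left(-59\right) = - 46 \left(-2\right) \left(-59\right) = - \left(-92\right) \left(-59\right) = \left(-1\right) 5428 = -5428$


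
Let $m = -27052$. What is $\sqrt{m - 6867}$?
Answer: $i \sqrt{33919} \approx 184.17 i$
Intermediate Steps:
$\sqrt{m - 6867} = \sqrt{-27052 - 6867} = \sqrt{-33919} = i \sqrt{33919}$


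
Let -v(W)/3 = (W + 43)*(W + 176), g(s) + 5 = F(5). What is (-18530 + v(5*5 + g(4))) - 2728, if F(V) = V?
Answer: -62262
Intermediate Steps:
g(s) = 0 (g(s) = -5 + 5 = 0)
v(W) = -3*(43 + W)*(176 + W) (v(W) = -3*(W + 43)*(W + 176) = -3*(43 + W)*(176 + W))
(-18530 + v(5*5 + g(4))) - 2728 = (-18530 + (-22704 - 657*(5*5 + 0) - 3*(5*5 + 0)²)) - 2728 = (-18530 + (-22704 - 657*(25 + 0) - 3*(25 + 0)²)) - 2728 = (-18530 + (-22704 - 657*25 - 3*25²)) - 2728 = (-18530 + (-22704 - 16425 - 3*625)) - 2728 = (-18530 + (-22704 - 16425 - 1875)) - 2728 = (-18530 - 41004) - 2728 = -59534 - 2728 = -62262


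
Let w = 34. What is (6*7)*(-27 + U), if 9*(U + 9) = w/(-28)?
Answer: -4553/3 ≈ -1517.7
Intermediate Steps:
U = -1151/126 (U = -9 + (34/(-28))/9 = -9 + (34*(-1/28))/9 = -9 + (⅑)*(-17/14) = -9 - 17/126 = -1151/126 ≈ -9.1349)
(6*7)*(-27 + U) = (6*7)*(-27 - 1151/126) = 42*(-4553/126) = -4553/3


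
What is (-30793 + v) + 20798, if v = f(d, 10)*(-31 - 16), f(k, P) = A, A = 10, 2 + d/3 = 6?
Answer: -10465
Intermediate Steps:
d = 12 (d = -6 + 3*6 = -6 + 18 = 12)
f(k, P) = 10
v = -470 (v = 10*(-31 - 16) = 10*(-47) = -470)
(-30793 + v) + 20798 = (-30793 - 470) + 20798 = -31263 + 20798 = -10465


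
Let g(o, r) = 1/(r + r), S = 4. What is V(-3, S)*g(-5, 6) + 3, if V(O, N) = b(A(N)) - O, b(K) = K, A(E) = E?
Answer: 43/12 ≈ 3.5833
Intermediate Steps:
g(o, r) = 1/(2*r)
V(O, N) = N - O
V(-3, S)*g(-5, 6) + 3 = (4 - 1*(-3))*((1/2)/6) + 3 = (4 + 3)*((1/2)*(1/6)) + 3 = 7*(1/12) + 3 = 7/12 + 3 = 43/12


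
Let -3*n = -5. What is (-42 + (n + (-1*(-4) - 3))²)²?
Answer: 98596/81 ≈ 1217.2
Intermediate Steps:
n = 5/3 (n = -⅓*(-5) = 5/3 ≈ 1.6667)
(-42 + (n + (-1*(-4) - 3))²)² = (-42 + (5/3 + (-1*(-4) - 3))²)² = (-42 + (5/3 + (4 - 3))²)² = (-42 + (5/3 + 1)²)² = (-42 + (8/3)²)² = (-42 + 64/9)² = (-314/9)² = 98596/81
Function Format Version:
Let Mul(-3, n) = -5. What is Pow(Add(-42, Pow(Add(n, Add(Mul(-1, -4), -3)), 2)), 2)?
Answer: Rational(98596, 81) ≈ 1217.2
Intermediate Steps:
n = Rational(5, 3) (n = Mul(Rational(-1, 3), -5) = Rational(5, 3) ≈ 1.6667)
Pow(Add(-42, Pow(Add(n, Add(Mul(-1, -4), -3)), 2)), 2) = Pow(Add(-42, Pow(Add(Rational(5, 3), Add(Mul(-1, -4), -3)), 2)), 2) = Pow(Add(-42, Pow(Add(Rational(5, 3), Add(4, -3)), 2)), 2) = Pow(Add(-42, Pow(Add(Rational(5, 3), 1), 2)), 2) = Pow(Add(-42, Pow(Rational(8, 3), 2)), 2) = Pow(Add(-42, Rational(64, 9)), 2) = Pow(Rational(-314, 9), 2) = Rational(98596, 81)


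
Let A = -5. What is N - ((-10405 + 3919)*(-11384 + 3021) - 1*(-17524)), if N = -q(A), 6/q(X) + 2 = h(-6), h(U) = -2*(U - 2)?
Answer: -379819597/7 ≈ -5.4260e+7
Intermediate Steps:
h(U) = 4 - 2*U (h(U) = -2*(-2 + U) = 4 - 2*U)
q(X) = 3/7 (q(X) = 6/(-2 + (4 - 2*(-6))) = 6/(-2 + (4 + 12)) = 6/(-2 + 16) = 6/14 = 6*(1/14) = 3/7)
N = -3/7 (N = -1*3/7 = -3/7 ≈ -0.42857)
N - ((-10405 + 3919)*(-11384 + 3021) - 1*(-17524)) = -3/7 - ((-10405 + 3919)*(-11384 + 3021) - 1*(-17524)) = -3/7 - (-6486*(-8363) + 17524) = -3/7 - (54242418 + 17524) = -3/7 - 1*54259942 = -3/7 - 54259942 = -379819597/7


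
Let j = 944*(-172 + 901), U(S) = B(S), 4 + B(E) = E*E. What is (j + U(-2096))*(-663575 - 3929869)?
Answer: -23341071220272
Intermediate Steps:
B(E) = -4 + E**2 (B(E) = -4 + E*E = -4 + E**2)
U(S) = -4 + S**2
j = 688176 (j = 944*729 = 688176)
(j + U(-2096))*(-663575 - 3929869) = (688176 + (-4 + (-2096)**2))*(-663575 - 3929869) = (688176 + (-4 + 4393216))*(-4593444) = (688176 + 4393212)*(-4593444) = 5081388*(-4593444) = -23341071220272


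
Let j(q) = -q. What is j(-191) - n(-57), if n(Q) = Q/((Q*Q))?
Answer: 10888/57 ≈ 191.02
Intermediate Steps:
n(Q) = 1/Q (n(Q) = Q/(Q**2) = Q/Q**2 = 1/Q)
j(-191) - n(-57) = -1*(-191) - 1/(-57) = 191 - 1*(-1/57) = 191 + 1/57 = 10888/57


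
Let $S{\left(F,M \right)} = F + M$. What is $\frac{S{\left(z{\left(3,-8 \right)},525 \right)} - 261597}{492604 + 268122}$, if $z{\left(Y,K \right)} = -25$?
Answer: $- \frac{261097}{760726} \approx -0.34322$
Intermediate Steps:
$\frac{S{\left(z{\left(3,-8 \right)},525 \right)} - 261597}{492604 + 268122} = \frac{\left(-25 + 525\right) - 261597}{492604 + 268122} = \frac{500 - 261597}{760726} = \left(-261097\right) \frac{1}{760726} = - \frac{261097}{760726}$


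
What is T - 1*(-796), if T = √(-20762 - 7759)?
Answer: 796 + 3*I*√3169 ≈ 796.0 + 168.88*I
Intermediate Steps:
T = 3*I*√3169 (T = √(-28521) = 3*I*√3169 ≈ 168.88*I)
T - 1*(-796) = 3*I*√3169 - 1*(-796) = 3*I*√3169 + 796 = 796 + 3*I*√3169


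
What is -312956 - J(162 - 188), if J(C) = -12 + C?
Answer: -312918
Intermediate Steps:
-312956 - J(162 - 188) = -312956 - (-12 + (162 - 188)) = -312956 - (-12 - 26) = -312956 - 1*(-38) = -312956 + 38 = -312918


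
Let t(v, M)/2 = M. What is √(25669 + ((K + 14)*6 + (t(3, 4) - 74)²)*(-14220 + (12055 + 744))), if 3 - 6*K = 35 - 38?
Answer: I*√6292097 ≈ 2508.4*I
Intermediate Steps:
K = 1 (K = ½ - (35 - 38)/6 = ½ - ⅙*(-3) = ½ + ½ = 1)
t(v, M) = 2*M
√(25669 + ((K + 14)*6 + (t(3, 4) - 74)²)*(-14220 + (12055 + 744))) = √(25669 + ((1 + 14)*6 + (2*4 - 74)²)*(-14220 + (12055 + 744))) = √(25669 + (15*6 + (8 - 74)²)*(-14220 + 12799)) = √(25669 + (90 + (-66)²)*(-1421)) = √(25669 + (90 + 4356)*(-1421)) = √(25669 + 4446*(-1421)) = √(25669 - 6317766) = √(-6292097) = I*√6292097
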